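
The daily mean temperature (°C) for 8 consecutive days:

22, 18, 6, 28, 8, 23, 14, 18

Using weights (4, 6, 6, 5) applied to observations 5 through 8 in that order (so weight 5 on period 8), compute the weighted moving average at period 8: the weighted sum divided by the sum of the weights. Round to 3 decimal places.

16.381

Weighted sum: 4·8 + 6·23 + 6·14 + 5·18 = 32 + 138 + 84 + 90 = 344
Weight total: 4 + 6 + 6 + 5 = 21
WMA = 344 / 21 = 16.381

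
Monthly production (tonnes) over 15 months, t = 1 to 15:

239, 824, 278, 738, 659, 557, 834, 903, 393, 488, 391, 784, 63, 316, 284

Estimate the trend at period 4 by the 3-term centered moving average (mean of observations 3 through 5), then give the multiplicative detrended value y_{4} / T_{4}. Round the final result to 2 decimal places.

Trend T_4 = (278 + 738 + 659) / 3 = 1675/3 = 558.3333
Ratio to trend: 738 / 558.3333 = 1.32

1.32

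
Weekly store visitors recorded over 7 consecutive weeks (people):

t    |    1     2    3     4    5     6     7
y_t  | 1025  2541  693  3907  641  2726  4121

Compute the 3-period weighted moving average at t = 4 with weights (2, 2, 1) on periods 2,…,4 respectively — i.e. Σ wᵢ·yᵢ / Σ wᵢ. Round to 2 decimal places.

Weighted sum: 2·2541 + 2·693 + 1·3907 = 5082 + 1386 + 3907 = 10375
Weight total: 2 + 2 + 1 = 5
WMA = 10375 / 5 = 2075.00

2075.00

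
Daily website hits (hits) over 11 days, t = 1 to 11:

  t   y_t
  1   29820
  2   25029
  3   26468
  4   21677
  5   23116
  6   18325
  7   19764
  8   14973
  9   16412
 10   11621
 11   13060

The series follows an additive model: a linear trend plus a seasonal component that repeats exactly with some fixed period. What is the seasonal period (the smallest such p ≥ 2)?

2

First differences y_{t+1} − y_t: -4791, 1439, -4791, 1439, -4791, 1439, …
The difference pattern repeats every 2 terms and not for any smaller step, so p = 2.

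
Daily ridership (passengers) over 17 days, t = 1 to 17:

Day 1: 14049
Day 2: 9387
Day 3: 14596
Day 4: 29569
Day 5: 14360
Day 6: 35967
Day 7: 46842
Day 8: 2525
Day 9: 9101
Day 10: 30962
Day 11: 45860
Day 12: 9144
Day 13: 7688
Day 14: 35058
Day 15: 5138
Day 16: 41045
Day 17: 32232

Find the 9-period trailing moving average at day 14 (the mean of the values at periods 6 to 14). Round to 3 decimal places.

24794.111

Sum of periods 6–14: 35967 + 46842 + 2525 + 9101 + 30962 + 45860 + 9144 + 7688 + 35058 = 223147
Divide by 9: 223147 / 9 = 24794.111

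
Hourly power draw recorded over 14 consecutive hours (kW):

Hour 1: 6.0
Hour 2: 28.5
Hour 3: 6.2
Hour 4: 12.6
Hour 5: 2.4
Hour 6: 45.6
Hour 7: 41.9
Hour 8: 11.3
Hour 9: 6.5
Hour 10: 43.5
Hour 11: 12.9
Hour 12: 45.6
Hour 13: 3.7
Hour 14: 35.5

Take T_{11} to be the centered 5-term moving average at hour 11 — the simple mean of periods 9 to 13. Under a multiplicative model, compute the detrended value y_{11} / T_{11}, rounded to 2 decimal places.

Trend T_11 = (6.5 + 43.5 + 12.9 + 45.6 + 3.7) / 5 = 112.2/5 = 22.4400
Ratio to trend: 12.9 / 22.4400 = 0.57

0.57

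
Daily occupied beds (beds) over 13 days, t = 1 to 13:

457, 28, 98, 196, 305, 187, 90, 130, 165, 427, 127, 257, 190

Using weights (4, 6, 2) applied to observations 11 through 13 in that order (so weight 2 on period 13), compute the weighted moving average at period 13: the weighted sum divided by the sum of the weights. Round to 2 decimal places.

Weighted sum: 4·127 + 6·257 + 2·190 = 508 + 1542 + 380 = 2430
Weight total: 4 + 6 + 2 = 12
WMA = 2430 / 12 = 202.50

202.50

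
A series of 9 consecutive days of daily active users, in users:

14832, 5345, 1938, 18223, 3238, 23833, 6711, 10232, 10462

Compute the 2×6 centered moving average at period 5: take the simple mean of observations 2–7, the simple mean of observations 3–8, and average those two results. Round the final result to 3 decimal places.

10288.583

Sum over 2–7: 5345 + 1938 + 18223 + 3238 + 23833 + 6711 = 59288
Sum over 3–8: 1938 + 18223 + 3238 + 23833 + 6711 + 10232 = 64175
CMA at t=5 = (59288 + 64175) / (2·6) = 123463 / 12 = 10288.583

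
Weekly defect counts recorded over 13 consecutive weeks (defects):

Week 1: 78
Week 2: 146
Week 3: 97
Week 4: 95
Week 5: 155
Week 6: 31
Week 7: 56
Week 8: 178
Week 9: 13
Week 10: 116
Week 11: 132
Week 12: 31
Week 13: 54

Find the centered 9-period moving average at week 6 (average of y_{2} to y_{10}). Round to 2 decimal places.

Sum of periods 2–10: 146 + 97 + 95 + 155 + 31 + 56 + 178 + 13 + 116 = 887
Divide by 9: 887 / 9 = 98.56

98.56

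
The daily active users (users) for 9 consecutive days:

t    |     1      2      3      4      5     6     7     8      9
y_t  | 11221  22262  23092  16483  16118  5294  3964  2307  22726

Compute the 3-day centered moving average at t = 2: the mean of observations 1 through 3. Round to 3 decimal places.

Sum of periods 1–3: 11221 + 22262 + 23092 = 56575
Divide by 3: 56575 / 3 = 18858.333

18858.333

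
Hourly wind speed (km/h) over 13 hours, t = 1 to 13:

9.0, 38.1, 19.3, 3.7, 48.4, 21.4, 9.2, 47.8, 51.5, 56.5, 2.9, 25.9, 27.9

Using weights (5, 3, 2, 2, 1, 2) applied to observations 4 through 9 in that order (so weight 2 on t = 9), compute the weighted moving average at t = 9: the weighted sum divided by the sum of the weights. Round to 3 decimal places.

Weighted sum: 5·3.7 + 3·48.4 + 2·21.4 + 2·9.2 + 1·47.8 + 2·51.5 = 18.5 + 145.2 + 42.8 + 18.4 + 47.8 + 103.0 = 375.7
Weight total: 5 + 3 + 2 + 2 + 1 + 2 = 15
WMA = 375.7 / 15 = 25.047

25.047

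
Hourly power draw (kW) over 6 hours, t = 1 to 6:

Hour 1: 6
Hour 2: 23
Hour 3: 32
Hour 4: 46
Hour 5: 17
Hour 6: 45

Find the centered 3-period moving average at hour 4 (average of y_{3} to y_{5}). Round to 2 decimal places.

Sum of periods 3–5: 32 + 46 + 17 = 95
Divide by 3: 95 / 3 = 31.67

31.67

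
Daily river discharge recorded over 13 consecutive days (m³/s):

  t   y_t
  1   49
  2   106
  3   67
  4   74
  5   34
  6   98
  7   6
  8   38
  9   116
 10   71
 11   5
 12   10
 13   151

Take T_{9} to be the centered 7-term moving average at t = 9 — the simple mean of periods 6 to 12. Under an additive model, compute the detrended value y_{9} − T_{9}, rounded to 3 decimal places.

Trend T_9 = (98 + 6 + 38 + 116 + 71 + 5 + 10) / 7 = 344/7 = 49.14286
Detrended value: 116 − 49.14286 = 66.857

66.857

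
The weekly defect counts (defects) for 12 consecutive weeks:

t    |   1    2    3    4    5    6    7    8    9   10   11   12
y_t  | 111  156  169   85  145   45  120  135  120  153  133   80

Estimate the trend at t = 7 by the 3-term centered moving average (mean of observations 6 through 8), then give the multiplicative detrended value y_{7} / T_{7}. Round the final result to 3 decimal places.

1.200

Trend T_7 = (45 + 120 + 135) / 3 = 300/3 = 100.00000
Ratio to trend: 120 / 100.00000 = 1.200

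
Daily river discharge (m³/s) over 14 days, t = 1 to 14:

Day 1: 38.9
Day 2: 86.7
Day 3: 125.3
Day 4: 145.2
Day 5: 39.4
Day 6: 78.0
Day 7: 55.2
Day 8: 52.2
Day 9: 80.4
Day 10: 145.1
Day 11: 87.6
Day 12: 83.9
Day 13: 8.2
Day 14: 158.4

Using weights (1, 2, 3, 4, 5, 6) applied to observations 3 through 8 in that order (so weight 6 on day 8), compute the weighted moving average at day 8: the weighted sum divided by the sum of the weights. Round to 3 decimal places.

68.338

Weighted sum: 1·125.3 + 2·145.2 + 3·39.4 + 4·78.0 + 5·55.2 + 6·52.2 = 125.3 + 290.4 + 118.2 + 312.0 + 276.0 + 313.2 = 1435.1
Weight total: 1 + 2 + 3 + 4 + 5 + 6 = 21
WMA = 1435.1 / 21 = 68.338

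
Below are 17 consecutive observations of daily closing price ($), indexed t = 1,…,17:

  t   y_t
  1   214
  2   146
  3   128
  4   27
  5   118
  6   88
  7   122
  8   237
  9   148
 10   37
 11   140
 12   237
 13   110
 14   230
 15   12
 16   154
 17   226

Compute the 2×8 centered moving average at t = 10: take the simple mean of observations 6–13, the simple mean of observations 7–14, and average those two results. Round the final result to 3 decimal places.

148.750

Sum over 6–13: 88 + 122 + 237 + 148 + 37 + 140 + 237 + 110 = 1119
Sum over 7–14: 122 + 237 + 148 + 37 + 140 + 237 + 110 + 230 = 1261
CMA at t=10 = (1119 + 1261) / (2·8) = 2380 / 16 = 148.750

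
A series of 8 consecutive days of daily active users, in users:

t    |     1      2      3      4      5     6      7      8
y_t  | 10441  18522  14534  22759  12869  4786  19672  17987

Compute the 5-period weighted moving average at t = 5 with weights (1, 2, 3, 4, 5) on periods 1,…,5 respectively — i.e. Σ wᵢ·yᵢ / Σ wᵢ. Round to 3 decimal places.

16431.200

Weighted sum: 1·10441 + 2·18522 + 3·14534 + 4·22759 + 5·12869 = 10441 + 37044 + 43602 + 91036 + 64345 = 246468
Weight total: 1 + 2 + 3 + 4 + 5 = 15
WMA = 246468 / 15 = 16431.200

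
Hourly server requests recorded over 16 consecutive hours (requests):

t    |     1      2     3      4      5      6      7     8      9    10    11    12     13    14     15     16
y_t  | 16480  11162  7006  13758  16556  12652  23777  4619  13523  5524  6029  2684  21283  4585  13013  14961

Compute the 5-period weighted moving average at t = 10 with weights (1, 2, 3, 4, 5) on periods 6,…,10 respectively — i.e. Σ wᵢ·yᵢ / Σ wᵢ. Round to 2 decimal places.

10385.00

Weighted sum: 1·12652 + 2·23777 + 3·4619 + 4·13523 + 5·5524 = 12652 + 47554 + 13857 + 54092 + 27620 = 155775
Weight total: 1 + 2 + 3 + 4 + 5 = 15
WMA = 155775 / 15 = 10385.00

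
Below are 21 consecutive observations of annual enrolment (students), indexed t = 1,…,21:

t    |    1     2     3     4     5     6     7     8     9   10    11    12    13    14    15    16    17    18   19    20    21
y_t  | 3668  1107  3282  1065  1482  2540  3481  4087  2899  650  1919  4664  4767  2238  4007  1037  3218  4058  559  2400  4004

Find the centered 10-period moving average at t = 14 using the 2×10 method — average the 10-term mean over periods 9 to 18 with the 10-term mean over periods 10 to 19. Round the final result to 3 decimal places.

2828.700

Sum over 9–18: 2899 + 650 + 1919 + 4664 + 4767 + 2238 + 4007 + 1037 + 3218 + 4058 = 29457
Sum over 10–19: 650 + 1919 + 4664 + 4767 + 2238 + 4007 + 1037 + 3218 + 4058 + 559 = 27117
CMA at t=14 = (29457 + 27117) / (2·10) = 56574 / 20 = 2828.700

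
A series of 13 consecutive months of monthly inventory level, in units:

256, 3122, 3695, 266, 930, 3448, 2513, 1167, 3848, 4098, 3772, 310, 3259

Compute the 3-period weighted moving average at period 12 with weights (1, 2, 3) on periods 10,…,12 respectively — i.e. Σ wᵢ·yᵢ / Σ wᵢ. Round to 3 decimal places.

2095.333

Weighted sum: 1·4098 + 2·3772 + 3·310 = 4098 + 7544 + 930 = 12572
Weight total: 1 + 2 + 3 = 6
WMA = 12572 / 6 = 2095.333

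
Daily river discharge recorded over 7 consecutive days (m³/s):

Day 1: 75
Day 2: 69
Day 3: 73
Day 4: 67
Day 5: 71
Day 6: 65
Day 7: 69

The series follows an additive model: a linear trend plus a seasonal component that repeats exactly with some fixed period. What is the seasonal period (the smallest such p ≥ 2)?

2

First differences y_{t+1} − y_t: -6, 4, -6, 4, -6, 4, …
The difference pattern repeats every 2 terms and not for any smaller step, so p = 2.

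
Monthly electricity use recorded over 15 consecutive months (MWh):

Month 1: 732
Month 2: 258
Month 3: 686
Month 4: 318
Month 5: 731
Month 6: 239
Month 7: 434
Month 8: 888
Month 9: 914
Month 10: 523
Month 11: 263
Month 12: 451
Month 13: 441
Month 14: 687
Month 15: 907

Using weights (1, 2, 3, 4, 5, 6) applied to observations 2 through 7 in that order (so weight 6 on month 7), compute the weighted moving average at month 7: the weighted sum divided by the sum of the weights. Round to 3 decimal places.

443.190

Weighted sum: 1·258 + 2·686 + 3·318 + 4·731 + 5·239 + 6·434 = 258 + 1372 + 954 + 2924 + 1195 + 2604 = 9307
Weight total: 1 + 2 + 3 + 4 + 5 + 6 = 21
WMA = 9307 / 21 = 443.190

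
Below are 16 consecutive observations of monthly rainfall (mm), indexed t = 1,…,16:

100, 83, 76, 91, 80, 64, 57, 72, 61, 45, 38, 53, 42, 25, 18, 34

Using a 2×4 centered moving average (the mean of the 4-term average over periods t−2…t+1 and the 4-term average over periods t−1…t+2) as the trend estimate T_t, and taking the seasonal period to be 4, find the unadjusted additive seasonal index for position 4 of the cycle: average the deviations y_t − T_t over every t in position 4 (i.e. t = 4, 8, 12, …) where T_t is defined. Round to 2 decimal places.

Season position 4 occurs at t = 4, 8, 12 (where T_t is defined).
t=4: T_4 = 80.1250; y_4 − T_4 = 91 − 80.1250 = 10.8750
t=8: T_8 = 61.1250; y_8 − T_8 = 72 − 61.1250 = 10.8750
t=12: T_12 = 42.0000; y_12 − T_12 = 53 − 42.0000 = 11.0000
Mean deviation: (10.8750 + 10.8750 + 11.0000) / 3 = 10.92

10.92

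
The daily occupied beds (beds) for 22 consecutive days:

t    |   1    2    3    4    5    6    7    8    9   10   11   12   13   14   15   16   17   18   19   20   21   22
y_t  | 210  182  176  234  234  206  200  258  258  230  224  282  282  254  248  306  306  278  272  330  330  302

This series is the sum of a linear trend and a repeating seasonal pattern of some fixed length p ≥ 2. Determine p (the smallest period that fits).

First differences y_{t+1} − y_t: -28, -6, 58, 0, -28, -6, 58, 0, -28, -6, …
The difference pattern repeats every 4 terms and not for any smaller step, so p = 4.

4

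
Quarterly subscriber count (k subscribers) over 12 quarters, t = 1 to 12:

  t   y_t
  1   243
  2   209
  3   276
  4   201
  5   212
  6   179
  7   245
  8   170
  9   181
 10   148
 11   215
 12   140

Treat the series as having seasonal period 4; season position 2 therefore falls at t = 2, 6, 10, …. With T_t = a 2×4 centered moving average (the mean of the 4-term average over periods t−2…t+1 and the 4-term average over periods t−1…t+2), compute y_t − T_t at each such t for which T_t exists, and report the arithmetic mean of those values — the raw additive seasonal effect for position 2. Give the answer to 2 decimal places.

Season position 2 occurs at t = 6, 10 (where T_t is defined).
t=6: T_6 = 205.3750; y_6 − T_6 = 179 − 205.3750 = -26.3750
t=10: T_10 = 174.7500; y_10 − T_10 = 148 − 174.7500 = -26.7500
Mean deviation: (-26.3750 + -26.7500) / 2 = -26.56

-26.56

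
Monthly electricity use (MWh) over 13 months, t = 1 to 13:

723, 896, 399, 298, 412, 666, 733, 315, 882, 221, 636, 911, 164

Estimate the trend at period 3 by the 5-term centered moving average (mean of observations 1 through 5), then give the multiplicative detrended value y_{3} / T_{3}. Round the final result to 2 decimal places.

Trend T_3 = (723 + 896 + 399 + 298 + 412) / 5 = 2728/5 = 545.6000
Ratio to trend: 399 / 545.6000 = 0.73

0.73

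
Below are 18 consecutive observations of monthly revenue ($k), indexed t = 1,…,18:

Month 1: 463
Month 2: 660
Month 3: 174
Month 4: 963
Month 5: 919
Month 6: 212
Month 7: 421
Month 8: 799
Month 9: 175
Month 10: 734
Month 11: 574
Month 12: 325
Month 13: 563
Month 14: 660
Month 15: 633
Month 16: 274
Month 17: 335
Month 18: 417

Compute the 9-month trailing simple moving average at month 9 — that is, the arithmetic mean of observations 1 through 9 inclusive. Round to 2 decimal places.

531.78

Sum of periods 1–9: 463 + 660 + 174 + 963 + 919 + 212 + 421 + 799 + 175 = 4786
Divide by 9: 4786 / 9 = 531.78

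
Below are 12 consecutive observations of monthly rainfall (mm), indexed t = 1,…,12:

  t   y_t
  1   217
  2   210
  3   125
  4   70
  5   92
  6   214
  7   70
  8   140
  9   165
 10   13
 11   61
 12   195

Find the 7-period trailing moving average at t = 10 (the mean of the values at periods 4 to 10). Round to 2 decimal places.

109.14

Sum of periods 4–10: 70 + 92 + 214 + 70 + 140 + 165 + 13 = 764
Divide by 7: 764 / 7 = 109.14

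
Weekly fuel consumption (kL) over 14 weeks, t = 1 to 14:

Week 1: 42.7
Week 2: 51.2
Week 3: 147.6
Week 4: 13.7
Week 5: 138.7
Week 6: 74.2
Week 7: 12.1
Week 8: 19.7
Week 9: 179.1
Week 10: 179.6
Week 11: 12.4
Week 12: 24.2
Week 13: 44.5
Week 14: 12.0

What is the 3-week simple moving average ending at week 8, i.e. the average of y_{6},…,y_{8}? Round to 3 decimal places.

Sum of periods 6–8: 74.2 + 12.1 + 19.7 = 106.0
Divide by 3: 106.0 / 3 = 35.333

35.333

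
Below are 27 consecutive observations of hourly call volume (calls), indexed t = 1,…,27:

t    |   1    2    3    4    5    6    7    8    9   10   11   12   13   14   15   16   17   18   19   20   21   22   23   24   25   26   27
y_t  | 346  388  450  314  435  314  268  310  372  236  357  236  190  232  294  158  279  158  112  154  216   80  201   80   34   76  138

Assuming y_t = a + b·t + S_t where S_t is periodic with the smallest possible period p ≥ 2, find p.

First differences y_{t+1} − y_t: 42, 62, -136, 121, -121, -46, 42, 62, -136, 121, -121, -46, 42, 62, …
The difference pattern repeats every 6 terms and not for any smaller step, so p = 6.

6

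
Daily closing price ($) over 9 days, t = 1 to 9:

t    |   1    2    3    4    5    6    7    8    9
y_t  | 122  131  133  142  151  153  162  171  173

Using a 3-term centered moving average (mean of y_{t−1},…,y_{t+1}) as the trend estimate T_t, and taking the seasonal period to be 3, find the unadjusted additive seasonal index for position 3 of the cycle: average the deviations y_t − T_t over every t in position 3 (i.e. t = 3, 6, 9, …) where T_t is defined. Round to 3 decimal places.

-2.333

Season position 3 occurs at t = 3, 6 (where T_t is defined).
t=3: T_3 = 135.33333; y_3 − T_3 = 133 − 135.33333 = -2.33333
t=6: T_6 = 155.33333; y_6 − T_6 = 153 − 155.33333 = -2.33333
Mean deviation: (-2.33333 + -2.33333) / 2 = -2.333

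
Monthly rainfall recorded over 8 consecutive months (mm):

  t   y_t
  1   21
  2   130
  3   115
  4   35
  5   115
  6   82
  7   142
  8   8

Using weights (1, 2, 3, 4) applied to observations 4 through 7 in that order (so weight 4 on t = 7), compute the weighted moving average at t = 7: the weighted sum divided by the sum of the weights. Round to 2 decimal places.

Weighted sum: 1·35 + 2·115 + 3·82 + 4·142 = 35 + 230 + 246 + 568 = 1079
Weight total: 1 + 2 + 3 + 4 = 10
WMA = 1079 / 10 = 107.90

107.90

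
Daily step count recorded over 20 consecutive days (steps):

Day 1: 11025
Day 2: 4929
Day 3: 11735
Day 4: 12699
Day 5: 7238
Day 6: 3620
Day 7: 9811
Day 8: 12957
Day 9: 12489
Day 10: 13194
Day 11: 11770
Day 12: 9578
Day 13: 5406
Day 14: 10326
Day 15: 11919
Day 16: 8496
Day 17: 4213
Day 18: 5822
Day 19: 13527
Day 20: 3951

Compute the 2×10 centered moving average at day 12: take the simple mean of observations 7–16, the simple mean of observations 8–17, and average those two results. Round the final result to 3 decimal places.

10314.700

Sum over 7–16: 9811 + 12957 + 12489 + 13194 + 11770 + 9578 + 5406 + 10326 + 11919 + 8496 = 105946
Sum over 8–17: 12957 + 12489 + 13194 + 11770 + 9578 + 5406 + 10326 + 11919 + 8496 + 4213 = 100348
CMA at t=12 = (105946 + 100348) / (2·10) = 206294 / 20 = 10314.700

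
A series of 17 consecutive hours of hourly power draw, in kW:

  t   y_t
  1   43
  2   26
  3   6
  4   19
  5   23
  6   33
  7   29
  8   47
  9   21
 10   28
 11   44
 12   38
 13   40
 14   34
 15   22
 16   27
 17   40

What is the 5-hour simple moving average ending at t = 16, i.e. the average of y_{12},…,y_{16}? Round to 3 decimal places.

32.200

Sum of periods 12–16: 38 + 40 + 34 + 22 + 27 = 161
Divide by 5: 161 / 5 = 32.200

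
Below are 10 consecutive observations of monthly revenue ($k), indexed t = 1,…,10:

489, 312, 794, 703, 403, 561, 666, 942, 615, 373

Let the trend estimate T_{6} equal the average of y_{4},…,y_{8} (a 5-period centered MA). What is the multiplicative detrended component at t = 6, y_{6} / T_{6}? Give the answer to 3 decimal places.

0.856

Trend T_6 = (703 + 403 + 561 + 666 + 942) / 5 = 3275/5 = 655.00000
Ratio to trend: 561 / 655.00000 = 0.856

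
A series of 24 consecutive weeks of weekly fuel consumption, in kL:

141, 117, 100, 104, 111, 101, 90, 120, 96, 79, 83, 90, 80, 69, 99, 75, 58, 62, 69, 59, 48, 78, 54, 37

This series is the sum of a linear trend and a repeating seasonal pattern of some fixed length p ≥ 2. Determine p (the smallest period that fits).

First differences y_{t+1} − y_t: -24, -17, 4, 7, -10, -11, 30, -24, -17, 4, 7, -10, -11, 30, -24, -17, …
The difference pattern repeats every 7 terms and not for any smaller step, so p = 7.

7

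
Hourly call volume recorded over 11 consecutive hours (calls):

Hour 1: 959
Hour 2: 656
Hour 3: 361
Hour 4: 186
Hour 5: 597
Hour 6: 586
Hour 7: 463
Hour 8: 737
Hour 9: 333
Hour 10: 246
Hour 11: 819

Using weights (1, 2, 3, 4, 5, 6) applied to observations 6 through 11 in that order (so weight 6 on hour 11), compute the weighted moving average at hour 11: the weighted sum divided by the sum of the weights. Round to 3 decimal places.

Weighted sum: 1·586 + 2·463 + 3·737 + 4·333 + 5·246 + 6·819 = 586 + 926 + 2211 + 1332 + 1230 + 4914 = 11199
Weight total: 1 + 2 + 3 + 4 + 5 + 6 = 21
WMA = 11199 / 21 = 533.286

533.286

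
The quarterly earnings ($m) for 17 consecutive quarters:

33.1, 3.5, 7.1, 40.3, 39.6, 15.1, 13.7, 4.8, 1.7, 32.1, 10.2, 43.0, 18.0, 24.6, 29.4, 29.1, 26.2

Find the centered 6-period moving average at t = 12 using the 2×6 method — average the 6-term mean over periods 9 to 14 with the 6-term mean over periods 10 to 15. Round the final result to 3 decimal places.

23.908

Sum over 9–14: 1.7 + 32.1 + 10.2 + 43.0 + 18.0 + 24.6 = 129.6
Sum over 10–15: 32.1 + 10.2 + 43.0 + 18.0 + 24.6 + 29.4 = 157.3
CMA at t=12 = (129.6 + 157.3) / (2·6) = 286.9 / 12 = 23.908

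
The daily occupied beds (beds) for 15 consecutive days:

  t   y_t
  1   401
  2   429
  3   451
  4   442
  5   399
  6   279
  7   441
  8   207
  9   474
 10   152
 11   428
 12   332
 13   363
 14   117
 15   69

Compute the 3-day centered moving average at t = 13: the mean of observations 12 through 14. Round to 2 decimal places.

Sum of periods 12–14: 332 + 363 + 117 = 812
Divide by 3: 812 / 3 = 270.67

270.67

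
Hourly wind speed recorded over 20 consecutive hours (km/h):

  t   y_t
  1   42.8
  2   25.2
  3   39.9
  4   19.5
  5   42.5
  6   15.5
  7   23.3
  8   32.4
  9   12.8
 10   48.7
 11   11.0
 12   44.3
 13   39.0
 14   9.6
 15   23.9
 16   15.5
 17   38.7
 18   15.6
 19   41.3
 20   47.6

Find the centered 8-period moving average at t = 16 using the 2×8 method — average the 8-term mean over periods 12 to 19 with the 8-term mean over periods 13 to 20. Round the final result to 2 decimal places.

28.69

Sum over 12–19: 44.3 + 39.0 + 9.6 + 23.9 + 15.5 + 38.7 + 15.6 + 41.3 = 227.9
Sum over 13–20: 39.0 + 9.6 + 23.9 + 15.5 + 38.7 + 15.6 + 41.3 + 47.6 = 231.2
CMA at t=16 = (227.9 + 231.2) / (2·8) = 459.1 / 16 = 28.69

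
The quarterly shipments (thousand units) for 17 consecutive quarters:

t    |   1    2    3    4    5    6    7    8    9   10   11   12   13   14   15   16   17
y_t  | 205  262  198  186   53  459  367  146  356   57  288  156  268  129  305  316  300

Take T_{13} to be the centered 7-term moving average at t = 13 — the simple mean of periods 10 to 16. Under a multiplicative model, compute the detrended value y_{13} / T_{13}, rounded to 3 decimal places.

1.235

Trend T_13 = (57 + 288 + 156 + 268 + 129 + 305 + 316) / 7 = 1519/7 = 217.00000
Ratio to trend: 268 / 217.00000 = 1.235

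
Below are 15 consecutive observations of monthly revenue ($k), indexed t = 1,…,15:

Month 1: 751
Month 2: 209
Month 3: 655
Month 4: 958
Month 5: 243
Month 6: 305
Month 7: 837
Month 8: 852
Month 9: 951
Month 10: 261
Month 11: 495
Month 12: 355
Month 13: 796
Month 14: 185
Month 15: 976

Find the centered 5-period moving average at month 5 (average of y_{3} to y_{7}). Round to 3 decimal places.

Sum of periods 3–7: 655 + 958 + 243 + 305 + 837 = 2998
Divide by 5: 2998 / 5 = 599.600

599.600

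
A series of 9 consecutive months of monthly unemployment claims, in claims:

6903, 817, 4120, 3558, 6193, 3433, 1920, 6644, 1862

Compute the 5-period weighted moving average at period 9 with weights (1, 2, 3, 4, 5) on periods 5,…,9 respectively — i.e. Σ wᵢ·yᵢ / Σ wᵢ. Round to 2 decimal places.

3647.00

Weighted sum: 1·6193 + 2·3433 + 3·1920 + 4·6644 + 5·1862 = 6193 + 6866 + 5760 + 26576 + 9310 = 54705
Weight total: 1 + 2 + 3 + 4 + 5 = 15
WMA = 54705 / 15 = 3647.00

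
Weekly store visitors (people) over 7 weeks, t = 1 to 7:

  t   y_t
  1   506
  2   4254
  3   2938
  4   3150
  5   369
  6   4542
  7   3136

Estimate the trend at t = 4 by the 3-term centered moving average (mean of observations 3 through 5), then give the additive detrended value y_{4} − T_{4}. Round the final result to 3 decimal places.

Trend T_4 = (2938 + 3150 + 369) / 3 = 6457/3 = 2152.33333
Detrended value: 3150 − 2152.33333 = 997.667

997.667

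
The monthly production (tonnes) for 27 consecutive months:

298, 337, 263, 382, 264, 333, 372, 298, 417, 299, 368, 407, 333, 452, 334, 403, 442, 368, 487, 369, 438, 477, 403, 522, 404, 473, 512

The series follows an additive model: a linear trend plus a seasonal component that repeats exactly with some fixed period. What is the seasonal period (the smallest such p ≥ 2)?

5

First differences y_{t+1} − y_t: 39, -74, 119, -118, 69, 39, -74, 119, -118, 69, 39, -74, …
The difference pattern repeats every 5 terms and not for any smaller step, so p = 5.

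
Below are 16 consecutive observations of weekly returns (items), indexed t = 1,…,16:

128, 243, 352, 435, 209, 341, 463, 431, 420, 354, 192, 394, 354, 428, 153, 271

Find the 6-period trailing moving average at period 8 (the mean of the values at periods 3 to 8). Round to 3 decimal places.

371.833

Sum of periods 3–8: 352 + 435 + 209 + 341 + 463 + 431 = 2231
Divide by 6: 2231 / 6 = 371.833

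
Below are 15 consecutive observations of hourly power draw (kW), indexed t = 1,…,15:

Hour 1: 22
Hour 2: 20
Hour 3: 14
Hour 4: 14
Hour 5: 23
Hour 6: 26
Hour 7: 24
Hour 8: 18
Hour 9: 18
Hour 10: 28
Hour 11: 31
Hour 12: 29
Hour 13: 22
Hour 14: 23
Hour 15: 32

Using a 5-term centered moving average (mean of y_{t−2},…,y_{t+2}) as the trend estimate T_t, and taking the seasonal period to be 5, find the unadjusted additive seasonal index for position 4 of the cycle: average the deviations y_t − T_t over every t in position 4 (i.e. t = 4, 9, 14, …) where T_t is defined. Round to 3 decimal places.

-5.600

Season position 4 occurs at t = 4, 9 (where T_t is defined).
t=4: T_4 = 19.40000; y_4 − T_4 = 14 − 19.40000 = -5.40000
t=9: T_9 = 23.80000; y_9 − T_9 = 18 − 23.80000 = -5.80000
Mean deviation: (-5.40000 + -5.80000) / 2 = -5.600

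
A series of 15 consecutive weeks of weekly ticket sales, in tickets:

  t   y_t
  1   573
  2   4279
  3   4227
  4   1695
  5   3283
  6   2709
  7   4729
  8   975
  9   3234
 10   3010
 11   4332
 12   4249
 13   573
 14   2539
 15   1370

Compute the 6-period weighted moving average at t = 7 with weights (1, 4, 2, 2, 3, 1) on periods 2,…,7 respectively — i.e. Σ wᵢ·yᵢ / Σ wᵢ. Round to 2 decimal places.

Weighted sum: 1·4279 + 4·4227 + 2·1695 + 2·3283 + 3·2709 + 1·4729 = 4279 + 16908 + 3390 + 6566 + 8127 + 4729 = 43999
Weight total: 1 + 4 + 2 + 2 + 3 + 1 = 13
WMA = 43999 / 13 = 3384.54

3384.54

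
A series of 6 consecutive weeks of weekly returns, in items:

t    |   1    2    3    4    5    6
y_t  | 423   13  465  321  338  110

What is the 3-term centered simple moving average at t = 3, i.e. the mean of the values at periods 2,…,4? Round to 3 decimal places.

266.333

Sum of periods 2–4: 13 + 465 + 321 = 799
Divide by 3: 799 / 3 = 266.333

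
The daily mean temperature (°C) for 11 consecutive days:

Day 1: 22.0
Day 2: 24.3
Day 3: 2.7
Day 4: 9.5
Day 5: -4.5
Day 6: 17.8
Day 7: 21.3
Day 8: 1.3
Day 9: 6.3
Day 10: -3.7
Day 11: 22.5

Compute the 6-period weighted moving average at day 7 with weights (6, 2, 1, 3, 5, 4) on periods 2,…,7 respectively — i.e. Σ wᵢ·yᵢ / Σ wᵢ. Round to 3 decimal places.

15.305

Weighted sum: 6·24.3 + 2·2.7 + 1·9.5 + 3·-4.5 + 5·17.8 + 4·21.3 = 145.8 + 5.4 + 9.5 + -13.5 + 89.0 + 85.2 = 321.4
Weight total: 6 + 2 + 1 + 3 + 5 + 4 = 21
WMA = 321.4 / 21 = 15.305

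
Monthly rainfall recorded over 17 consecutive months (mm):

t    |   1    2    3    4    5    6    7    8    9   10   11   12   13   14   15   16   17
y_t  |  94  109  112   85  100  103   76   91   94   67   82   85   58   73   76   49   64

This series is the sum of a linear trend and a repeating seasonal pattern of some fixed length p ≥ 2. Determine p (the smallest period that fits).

3

First differences y_{t+1} − y_t: 15, 3, -27, 15, 3, -27, 15, 3, …
The difference pattern repeats every 3 terms and not for any smaller step, so p = 3.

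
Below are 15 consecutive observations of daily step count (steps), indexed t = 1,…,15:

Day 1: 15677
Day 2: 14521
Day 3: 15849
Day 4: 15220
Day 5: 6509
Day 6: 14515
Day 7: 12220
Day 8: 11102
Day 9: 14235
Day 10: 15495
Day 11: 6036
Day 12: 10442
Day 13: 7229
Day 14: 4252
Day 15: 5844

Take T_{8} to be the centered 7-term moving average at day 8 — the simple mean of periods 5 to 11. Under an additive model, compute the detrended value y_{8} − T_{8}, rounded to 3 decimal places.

Trend T_8 = (6509 + 14515 + 12220 + 11102 + 14235 + 15495 + 6036) / 7 = 80112/7 = 11444.57143
Detrended value: 11102 − 11444.57143 = -342.571

-342.571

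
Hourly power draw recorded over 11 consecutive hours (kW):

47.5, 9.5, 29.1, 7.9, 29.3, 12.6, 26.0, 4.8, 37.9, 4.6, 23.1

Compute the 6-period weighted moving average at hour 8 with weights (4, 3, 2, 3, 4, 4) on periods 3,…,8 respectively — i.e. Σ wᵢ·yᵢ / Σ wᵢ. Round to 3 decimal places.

Weighted sum: 4·29.1 + 3·7.9 + 2·29.3 + 3·12.6 + 4·26.0 + 4·4.8 = 116.4 + 23.7 + 58.6 + 37.8 + 104.0 + 19.2 = 359.7
Weight total: 4 + 3 + 2 + 3 + 4 + 4 = 20
WMA = 359.7 / 20 = 17.985

17.985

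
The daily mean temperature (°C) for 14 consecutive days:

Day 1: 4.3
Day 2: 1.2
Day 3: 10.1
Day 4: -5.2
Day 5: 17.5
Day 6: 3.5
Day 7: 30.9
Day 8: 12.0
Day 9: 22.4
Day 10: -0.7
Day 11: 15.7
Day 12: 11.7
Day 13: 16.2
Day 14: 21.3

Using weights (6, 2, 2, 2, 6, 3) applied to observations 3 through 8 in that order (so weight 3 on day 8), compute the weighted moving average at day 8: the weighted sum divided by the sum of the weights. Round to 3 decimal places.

14.933

Weighted sum: 6·10.1 + 2·-5.2 + 2·17.5 + 2·3.5 + 6·30.9 + 3·12.0 = 60.6 + -10.4 + 35.0 + 7.0 + 185.4 + 36.0 = 313.6
Weight total: 6 + 2 + 2 + 2 + 6 + 3 = 21
WMA = 313.6 / 21 = 14.933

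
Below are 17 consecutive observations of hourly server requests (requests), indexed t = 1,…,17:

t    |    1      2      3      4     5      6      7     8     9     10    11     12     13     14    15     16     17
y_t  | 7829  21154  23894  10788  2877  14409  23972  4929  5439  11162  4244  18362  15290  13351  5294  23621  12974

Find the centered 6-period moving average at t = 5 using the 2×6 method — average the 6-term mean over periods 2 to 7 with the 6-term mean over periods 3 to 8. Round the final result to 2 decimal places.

14830.25

Sum over 2–7: 21154 + 23894 + 10788 + 2877 + 14409 + 23972 = 97094
Sum over 3–8: 23894 + 10788 + 2877 + 14409 + 23972 + 4929 = 80869
CMA at t=5 = (97094 + 80869) / (2·6) = 177963 / 12 = 14830.25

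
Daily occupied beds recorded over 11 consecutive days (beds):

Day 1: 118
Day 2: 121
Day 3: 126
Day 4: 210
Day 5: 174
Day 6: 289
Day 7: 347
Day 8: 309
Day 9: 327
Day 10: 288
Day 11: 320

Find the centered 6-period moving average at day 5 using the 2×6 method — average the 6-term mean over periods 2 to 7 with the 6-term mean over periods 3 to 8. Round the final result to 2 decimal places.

226.83

Sum over 2–7: 121 + 126 + 210 + 174 + 289 + 347 = 1267
Sum over 3–8: 126 + 210 + 174 + 289 + 347 + 309 = 1455
CMA at t=5 = (1267 + 1455) / (2·6) = 2722 / 12 = 226.83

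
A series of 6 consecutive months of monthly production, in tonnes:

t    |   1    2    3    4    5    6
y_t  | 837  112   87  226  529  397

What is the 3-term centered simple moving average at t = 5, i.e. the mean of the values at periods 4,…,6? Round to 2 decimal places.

384.00

Sum of periods 4–6: 226 + 529 + 397 = 1152
Divide by 3: 1152 / 3 = 384.00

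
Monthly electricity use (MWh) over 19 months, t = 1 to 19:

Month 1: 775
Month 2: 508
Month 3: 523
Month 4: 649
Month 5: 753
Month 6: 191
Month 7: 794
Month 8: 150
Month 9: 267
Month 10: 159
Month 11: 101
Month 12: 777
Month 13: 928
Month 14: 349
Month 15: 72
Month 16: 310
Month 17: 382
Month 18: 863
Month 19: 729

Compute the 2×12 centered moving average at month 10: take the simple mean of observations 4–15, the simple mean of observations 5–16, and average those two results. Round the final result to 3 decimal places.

418.375

Sum over 4–15: 649 + 753 + 191 + 794 + 150 + 267 + 159 + 101 + 777 + 928 + 349 + 72 = 5190
Sum over 5–16: 753 + 191 + 794 + 150 + 267 + 159 + 101 + 777 + 928 + 349 + 72 + 310 = 4851
CMA at t=10 = (5190 + 4851) / (2·12) = 10041 / 24 = 418.375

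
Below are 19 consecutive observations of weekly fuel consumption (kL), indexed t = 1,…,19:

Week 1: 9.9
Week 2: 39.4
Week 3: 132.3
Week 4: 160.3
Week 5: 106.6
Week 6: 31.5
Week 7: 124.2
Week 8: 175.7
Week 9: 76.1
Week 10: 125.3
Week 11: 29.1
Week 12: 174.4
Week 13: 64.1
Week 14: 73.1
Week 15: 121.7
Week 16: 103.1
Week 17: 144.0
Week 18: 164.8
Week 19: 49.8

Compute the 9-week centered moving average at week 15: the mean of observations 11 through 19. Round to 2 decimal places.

102.68

Sum of periods 11–19: 29.1 + 174.4 + 64.1 + 73.1 + 121.7 + 103.1 + 144.0 + 164.8 + 49.8 = 924.1
Divide by 9: 924.1 / 9 = 102.68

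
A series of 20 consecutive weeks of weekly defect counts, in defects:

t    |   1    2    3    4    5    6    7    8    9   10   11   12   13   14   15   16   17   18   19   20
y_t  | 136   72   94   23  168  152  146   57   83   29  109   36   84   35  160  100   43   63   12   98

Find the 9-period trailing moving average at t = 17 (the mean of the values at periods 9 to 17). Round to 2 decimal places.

Sum of periods 9–17: 83 + 29 + 109 + 36 + 84 + 35 + 160 + 100 + 43 = 679
Divide by 9: 679 / 9 = 75.44

75.44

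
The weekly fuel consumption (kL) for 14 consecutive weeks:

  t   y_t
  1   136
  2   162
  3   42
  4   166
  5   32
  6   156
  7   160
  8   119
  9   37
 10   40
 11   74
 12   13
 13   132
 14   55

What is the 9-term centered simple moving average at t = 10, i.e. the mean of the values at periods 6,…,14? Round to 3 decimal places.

87.333

Sum of periods 6–14: 156 + 160 + 119 + 37 + 40 + 74 + 13 + 132 + 55 = 786
Divide by 9: 786 / 9 = 87.333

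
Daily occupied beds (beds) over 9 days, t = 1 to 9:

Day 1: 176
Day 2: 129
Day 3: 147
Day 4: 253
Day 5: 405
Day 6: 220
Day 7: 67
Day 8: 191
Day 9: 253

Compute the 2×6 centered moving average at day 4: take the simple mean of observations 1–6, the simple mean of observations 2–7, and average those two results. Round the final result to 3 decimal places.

212.583

Sum over 1–6: 176 + 129 + 147 + 253 + 405 + 220 = 1330
Sum over 2–7: 129 + 147 + 253 + 405 + 220 + 67 = 1221
CMA at t=4 = (1330 + 1221) / (2·6) = 2551 / 12 = 212.583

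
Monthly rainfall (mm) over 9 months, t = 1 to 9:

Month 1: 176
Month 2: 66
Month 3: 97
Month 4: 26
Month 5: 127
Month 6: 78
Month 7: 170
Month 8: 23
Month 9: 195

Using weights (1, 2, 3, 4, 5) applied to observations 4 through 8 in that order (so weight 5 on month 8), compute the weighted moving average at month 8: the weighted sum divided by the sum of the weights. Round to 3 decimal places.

Weighted sum: 1·26 + 2·127 + 3·78 + 4·170 + 5·23 = 26 + 254 + 234 + 680 + 115 = 1309
Weight total: 1 + 2 + 3 + 4 + 5 = 15
WMA = 1309 / 15 = 87.267

87.267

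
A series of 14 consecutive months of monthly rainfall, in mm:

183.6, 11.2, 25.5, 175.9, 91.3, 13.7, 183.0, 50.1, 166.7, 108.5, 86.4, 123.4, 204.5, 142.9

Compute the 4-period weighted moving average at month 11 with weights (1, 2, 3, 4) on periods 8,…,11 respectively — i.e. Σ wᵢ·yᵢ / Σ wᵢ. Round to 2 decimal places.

Weighted sum: 1·50.1 + 2·166.7 + 3·108.5 + 4·86.4 = 50.1 + 333.4 + 325.5 + 345.6 = 1054.6
Weight total: 1 + 2 + 3 + 4 = 10
WMA = 1054.6 / 10 = 105.46

105.46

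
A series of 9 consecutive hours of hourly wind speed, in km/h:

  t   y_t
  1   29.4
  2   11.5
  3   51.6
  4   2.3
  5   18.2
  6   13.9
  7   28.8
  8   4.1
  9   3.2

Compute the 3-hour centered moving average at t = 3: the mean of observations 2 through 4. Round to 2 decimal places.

Sum of periods 2–4: 11.5 + 51.6 + 2.3 = 65.4
Divide by 3: 65.4 / 3 = 21.80

21.80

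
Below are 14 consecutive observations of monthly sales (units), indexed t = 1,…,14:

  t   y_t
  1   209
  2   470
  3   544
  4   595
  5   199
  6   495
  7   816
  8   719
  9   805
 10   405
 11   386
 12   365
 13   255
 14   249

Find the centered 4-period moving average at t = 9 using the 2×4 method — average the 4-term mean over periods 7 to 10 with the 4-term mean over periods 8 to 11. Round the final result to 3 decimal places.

Sum over 7–10: 816 + 719 + 805 + 405 = 2745
Sum over 8–11: 719 + 805 + 405 + 386 = 2315
CMA at t=9 = (2745 + 2315) / (2·4) = 5060 / 8 = 632.500

632.500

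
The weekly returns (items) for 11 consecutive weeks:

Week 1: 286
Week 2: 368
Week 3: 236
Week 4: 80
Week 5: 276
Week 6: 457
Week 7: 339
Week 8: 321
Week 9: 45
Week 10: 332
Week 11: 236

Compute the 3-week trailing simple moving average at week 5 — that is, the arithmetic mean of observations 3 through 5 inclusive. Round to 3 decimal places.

197.333

Sum of periods 3–5: 236 + 80 + 276 = 592
Divide by 3: 592 / 3 = 197.333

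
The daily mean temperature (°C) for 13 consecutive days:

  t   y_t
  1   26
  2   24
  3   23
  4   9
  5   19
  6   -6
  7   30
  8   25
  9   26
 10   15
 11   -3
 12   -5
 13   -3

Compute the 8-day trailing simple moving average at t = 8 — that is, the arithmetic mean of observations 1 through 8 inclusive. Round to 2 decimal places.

Sum of periods 1–8: 26 + 24 + 23 + 9 + 19 + (-6) + 30 + 25 = 150
Divide by 8: 150 / 8 = 18.75

18.75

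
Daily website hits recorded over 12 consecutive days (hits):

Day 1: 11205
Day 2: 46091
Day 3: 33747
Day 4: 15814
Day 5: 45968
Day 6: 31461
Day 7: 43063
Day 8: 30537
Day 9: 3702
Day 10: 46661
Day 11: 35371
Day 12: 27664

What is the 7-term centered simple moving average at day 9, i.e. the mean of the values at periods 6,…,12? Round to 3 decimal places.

31208.429

Sum of periods 6–12: 31461 + 43063 + 30537 + 3702 + 46661 + 35371 + 27664 = 218459
Divide by 7: 218459 / 7 = 31208.429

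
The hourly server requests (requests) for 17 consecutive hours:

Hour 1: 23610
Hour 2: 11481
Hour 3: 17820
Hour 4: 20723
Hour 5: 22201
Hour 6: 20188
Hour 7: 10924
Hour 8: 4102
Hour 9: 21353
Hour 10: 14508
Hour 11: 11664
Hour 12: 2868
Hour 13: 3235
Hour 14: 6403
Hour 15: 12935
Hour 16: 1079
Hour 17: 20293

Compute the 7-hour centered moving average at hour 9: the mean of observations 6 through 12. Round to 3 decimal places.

12229.571

Sum of periods 6–12: 20188 + 10924 + 4102 + 21353 + 14508 + 11664 + 2868 = 85607
Divide by 7: 85607 / 7 = 12229.571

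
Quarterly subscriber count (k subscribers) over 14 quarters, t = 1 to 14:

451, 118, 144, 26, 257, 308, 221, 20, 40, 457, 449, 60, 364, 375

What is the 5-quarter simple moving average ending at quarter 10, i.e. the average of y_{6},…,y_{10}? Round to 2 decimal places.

209.20

Sum of periods 6–10: 308 + 221 + 20 + 40 + 457 = 1046
Divide by 5: 1046 / 5 = 209.20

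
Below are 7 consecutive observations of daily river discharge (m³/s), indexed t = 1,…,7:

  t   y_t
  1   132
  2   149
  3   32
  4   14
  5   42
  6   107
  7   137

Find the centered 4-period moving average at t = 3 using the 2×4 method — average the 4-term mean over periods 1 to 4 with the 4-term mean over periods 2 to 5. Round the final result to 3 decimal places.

70.500

Sum over 1–4: 132 + 149 + 32 + 14 = 327
Sum over 2–5: 149 + 32 + 14 + 42 = 237
CMA at t=3 = (327 + 237) / (2·4) = 564 / 8 = 70.500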